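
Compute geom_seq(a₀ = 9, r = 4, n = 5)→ a_0 = 9*4^0 = 9
a_1 = 9*4^1 = 36
a_2 = 9*4^2 = 144
...
= [9, 36, 144, 576, 2304]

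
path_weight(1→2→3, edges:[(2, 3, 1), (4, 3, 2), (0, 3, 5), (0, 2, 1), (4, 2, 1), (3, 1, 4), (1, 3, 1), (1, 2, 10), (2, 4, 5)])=w(1→2)=10 + w(2→3)=1
= 11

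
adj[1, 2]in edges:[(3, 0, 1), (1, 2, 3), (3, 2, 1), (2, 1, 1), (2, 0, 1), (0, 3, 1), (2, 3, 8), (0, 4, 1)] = 3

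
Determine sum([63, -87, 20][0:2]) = -24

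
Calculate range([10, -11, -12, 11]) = 23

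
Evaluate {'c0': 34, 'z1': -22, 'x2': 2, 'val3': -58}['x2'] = 2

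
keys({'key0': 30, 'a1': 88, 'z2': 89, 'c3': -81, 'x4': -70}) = ['key0', 'a1', 'z2', 'c3', 'x4']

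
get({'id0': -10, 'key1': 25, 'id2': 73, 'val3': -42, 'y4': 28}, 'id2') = 73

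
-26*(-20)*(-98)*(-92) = 4688320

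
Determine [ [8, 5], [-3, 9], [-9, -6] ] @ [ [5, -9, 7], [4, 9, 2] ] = [[60, -27, 66], [21, 108, -3], [-69, 27, -75]]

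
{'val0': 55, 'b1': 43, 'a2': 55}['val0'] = 55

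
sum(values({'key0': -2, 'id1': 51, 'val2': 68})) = 117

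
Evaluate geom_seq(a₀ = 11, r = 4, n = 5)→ a_0 = 11*4^0 = 11
a_1 = 11*4^1 = 44
a_2 = 11*4^2 = 176
...
= [11, 44, 176, 704, 2816]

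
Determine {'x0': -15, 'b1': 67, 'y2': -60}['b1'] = 67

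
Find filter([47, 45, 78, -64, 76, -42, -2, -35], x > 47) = [78, 76]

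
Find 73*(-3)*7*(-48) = 73584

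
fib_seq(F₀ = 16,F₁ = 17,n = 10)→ F_2 = F_1 + F_0 = 33
F_3 = F_2 + F_1 = 50
F_4 = F_3 + F_2 = 83
...
= [16, 17, 33, 50, 83, 133, 216, 349, 565, 914]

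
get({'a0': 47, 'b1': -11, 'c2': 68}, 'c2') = 68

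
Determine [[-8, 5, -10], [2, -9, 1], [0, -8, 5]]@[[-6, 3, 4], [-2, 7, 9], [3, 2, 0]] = [[8, -9, 13], [9, -55, -73], [31, -46, -72]]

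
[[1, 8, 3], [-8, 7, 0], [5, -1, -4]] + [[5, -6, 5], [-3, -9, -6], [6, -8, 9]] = [[6, 2, 8], [-11, -2, -6], [11, -9, 5]]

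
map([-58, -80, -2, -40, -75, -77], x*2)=[-116, -160, -4, -80, -150, -154]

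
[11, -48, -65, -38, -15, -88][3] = -38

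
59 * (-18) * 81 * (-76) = 6537672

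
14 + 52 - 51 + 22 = 37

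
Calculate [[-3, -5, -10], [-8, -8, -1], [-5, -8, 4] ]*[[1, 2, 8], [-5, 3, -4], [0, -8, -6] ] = C[0][0] = (-3)*(1) + (-5)*(-5) + (-10)*(0) = 22
C[0][1] = (-3)*(2) + (-5)*(3) + (-10)*(-8) = 59
C[0][2] = (-3)*(8) + (-5)*(-4) + (-10)*(-6) = 56
C[1][0] = (-8)*(1) + (-8)*(-5) + (-1)*(0) = 32
C[1][1] = (-8)*(2) + (-8)*(3) + (-1)*(-8) = -32
C[1][2] = (-8)*(8) + (-8)*(-4) + (-1)*(-6) = -26
... (3 more cells)
= [[22, 59, 56], [32, -32, -26], [35, -66, -32]]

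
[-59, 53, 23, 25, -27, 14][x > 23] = [53, 25]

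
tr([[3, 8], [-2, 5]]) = 8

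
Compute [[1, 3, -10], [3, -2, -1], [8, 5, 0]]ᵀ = [[1, 3, 8], [3, -2, 5], [-10, -1, 0]]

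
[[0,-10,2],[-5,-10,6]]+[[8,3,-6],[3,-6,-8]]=[[8, -7, -4], [-2, -16, -2]]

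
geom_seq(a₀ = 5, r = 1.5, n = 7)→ [5.0, 7.5, 11.25, 16.875, 25.3125, 37.96875, 56.953125]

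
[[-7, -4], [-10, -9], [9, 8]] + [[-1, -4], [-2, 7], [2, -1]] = [[-8, -8], [-12, -2], [11, 7]]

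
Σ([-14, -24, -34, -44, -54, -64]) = (-14) + (-24) + (-34) + (-44) + (-54) + (-64)
= -234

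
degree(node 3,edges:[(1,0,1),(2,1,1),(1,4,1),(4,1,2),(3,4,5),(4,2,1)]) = incident: (3,4)
= 1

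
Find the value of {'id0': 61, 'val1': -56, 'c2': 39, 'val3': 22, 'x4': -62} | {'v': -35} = {'id0': 61, 'val1': -56, 'c2': 39, 'val3': 22, 'x4': -62, 'v': -35}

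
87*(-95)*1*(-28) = 231420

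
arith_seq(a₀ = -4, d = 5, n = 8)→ a_0 = -4 + 0*5 = -4
a_1 = -4 + 1*5 = 1
a_2 = -4 + 2*5 = 6
...
= [-4, 1, 6, 11, 16, 21, 26, 31]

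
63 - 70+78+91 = 162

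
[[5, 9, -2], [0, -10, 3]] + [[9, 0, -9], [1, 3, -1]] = [[14, 9, -11], [1, -7, 2]]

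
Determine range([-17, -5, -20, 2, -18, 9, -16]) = 29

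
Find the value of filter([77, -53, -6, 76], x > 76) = keep x where x > 76: 77✓, -53✗, -6✗, 76✗
= [77]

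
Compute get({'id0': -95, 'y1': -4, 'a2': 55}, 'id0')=-95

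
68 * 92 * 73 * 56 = 25574528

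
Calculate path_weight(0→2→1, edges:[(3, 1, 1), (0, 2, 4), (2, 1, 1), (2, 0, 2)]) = w(0→2)=4 + w(2→1)=1
= 5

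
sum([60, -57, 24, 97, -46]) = 60 + (-57) + 24 + 97 + (-46)
= 78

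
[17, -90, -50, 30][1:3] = [-90, -50]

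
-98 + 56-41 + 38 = -45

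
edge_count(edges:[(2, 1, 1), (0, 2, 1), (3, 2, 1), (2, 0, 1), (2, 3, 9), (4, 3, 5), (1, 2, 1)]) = 7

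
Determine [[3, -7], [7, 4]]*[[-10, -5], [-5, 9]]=[[5, -78], [-90, 1]]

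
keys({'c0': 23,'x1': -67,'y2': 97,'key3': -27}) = ['c0', 'x1', 'y2', 'key3']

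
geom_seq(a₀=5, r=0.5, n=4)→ a_0 = 5*0.5^0 = 5.0
a_1 = 5*0.5^1 = 2.5
a_2 = 5*0.5^2 = 1.25
...
= [5.0, 2.5, 1.25, 0.625]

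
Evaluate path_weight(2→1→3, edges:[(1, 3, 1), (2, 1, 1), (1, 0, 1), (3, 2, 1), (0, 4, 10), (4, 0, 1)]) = 2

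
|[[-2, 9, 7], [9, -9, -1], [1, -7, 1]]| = -436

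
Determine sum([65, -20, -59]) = 65 + (-20) + (-59)
= -14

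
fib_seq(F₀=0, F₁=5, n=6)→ F_2 = F_1 + F_0 = 5
F_3 = F_2 + F_1 = 10
F_4 = F_3 + F_2 = 15
...
= [0, 5, 5, 10, 15, 25]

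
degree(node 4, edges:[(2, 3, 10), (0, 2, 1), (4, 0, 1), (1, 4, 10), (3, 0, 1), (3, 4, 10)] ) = 3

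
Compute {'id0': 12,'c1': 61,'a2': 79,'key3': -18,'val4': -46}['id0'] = 12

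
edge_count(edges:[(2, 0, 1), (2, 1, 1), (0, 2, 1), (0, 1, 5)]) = 4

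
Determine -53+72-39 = -20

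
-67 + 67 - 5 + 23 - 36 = -18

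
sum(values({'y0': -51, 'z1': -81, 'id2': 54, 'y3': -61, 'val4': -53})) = (-51) + (-81) + 54 + (-61) + (-53)
= -192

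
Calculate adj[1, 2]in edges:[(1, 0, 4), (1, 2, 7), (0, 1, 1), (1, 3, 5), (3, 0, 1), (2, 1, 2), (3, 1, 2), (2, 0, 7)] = 7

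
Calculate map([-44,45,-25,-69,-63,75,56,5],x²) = (-44)²=1936, (45)²=2025, (-25)²=625, (-69)²=4761, (-63)²=3969, (75)²=5625, (56)²=3136, (5)²=25
= [1936, 2025, 625, 4761, 3969, 5625, 3136, 25]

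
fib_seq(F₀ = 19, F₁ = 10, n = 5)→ [19, 10, 29, 39, 68]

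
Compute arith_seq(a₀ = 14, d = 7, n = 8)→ a_0 = 14 + 0*7 = 14
a_1 = 14 + 1*7 = 21
a_2 = 14 + 2*7 = 28
...
= [14, 21, 28, 35, 42, 49, 56, 63]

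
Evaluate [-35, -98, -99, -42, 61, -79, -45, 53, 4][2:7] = [-99, -42, 61, -79, -45]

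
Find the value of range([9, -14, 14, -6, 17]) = 31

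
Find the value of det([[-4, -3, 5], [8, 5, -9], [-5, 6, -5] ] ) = (1)*(-4)*det([[5, -9], [6, -5]]) + (-1)*(-3)*det([[8, -9], [-5, -5]]) + (1)*(5)*det([[8, 5], [-5, 6]])
= -116 + -255 + 365
= -6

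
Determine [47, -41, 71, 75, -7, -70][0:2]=[47, -41]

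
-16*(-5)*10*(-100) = -80000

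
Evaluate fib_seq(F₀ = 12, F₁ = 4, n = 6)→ F_2 = F_1 + F_0 = 16
F_3 = F_2 + F_1 = 20
F_4 = F_3 + F_2 = 36
...
= [12, 4, 16, 20, 36, 56]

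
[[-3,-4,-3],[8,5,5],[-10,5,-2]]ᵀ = [[-3, 8, -10], [-4, 5, 5], [-3, 5, -2]]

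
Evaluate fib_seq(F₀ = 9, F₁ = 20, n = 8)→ [9, 20, 29, 49, 78, 127, 205, 332]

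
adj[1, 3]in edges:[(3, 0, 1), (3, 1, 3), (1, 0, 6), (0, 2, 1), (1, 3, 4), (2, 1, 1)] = 4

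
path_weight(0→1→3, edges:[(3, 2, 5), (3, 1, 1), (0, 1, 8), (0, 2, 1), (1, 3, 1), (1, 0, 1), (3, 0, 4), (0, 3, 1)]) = w(0→1)=8 + w(1→3)=1
= 9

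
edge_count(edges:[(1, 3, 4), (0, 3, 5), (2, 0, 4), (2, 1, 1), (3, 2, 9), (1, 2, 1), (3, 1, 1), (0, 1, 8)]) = 8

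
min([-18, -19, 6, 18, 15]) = -19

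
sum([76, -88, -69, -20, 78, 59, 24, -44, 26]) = 76 + (-88) + (-69) + (-20) + 78 + 59 + 24 + (-44) + 26
= 42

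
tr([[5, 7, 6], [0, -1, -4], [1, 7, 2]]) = diagonal: 5 + (-1) + 2
= 6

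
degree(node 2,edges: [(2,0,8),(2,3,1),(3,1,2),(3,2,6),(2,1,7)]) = 4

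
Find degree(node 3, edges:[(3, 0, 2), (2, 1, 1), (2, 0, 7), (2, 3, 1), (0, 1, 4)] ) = incident: (3,0), (2,3)
= 2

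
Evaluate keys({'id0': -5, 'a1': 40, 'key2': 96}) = ['id0', 'a1', 'key2']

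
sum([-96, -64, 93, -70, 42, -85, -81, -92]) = (-96) + (-64) + 93 + (-70) + 42 + (-85) + (-81) + (-92)
= -353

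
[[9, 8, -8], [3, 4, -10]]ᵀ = [[9, 3], [8, 4], [-8, -10]]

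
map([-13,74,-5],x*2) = -13*2=-26, 74*2=148, -5*2=-10
= [-26, 148, -10]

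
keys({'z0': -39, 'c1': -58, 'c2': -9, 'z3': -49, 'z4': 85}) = ['z0', 'c1', 'c2', 'z3', 'z4']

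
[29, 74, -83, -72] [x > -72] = [29, 74]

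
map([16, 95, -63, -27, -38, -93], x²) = [256, 9025, 3969, 729, 1444, 8649]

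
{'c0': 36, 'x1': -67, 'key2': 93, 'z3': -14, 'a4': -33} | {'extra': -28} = {'c0': 36, 'x1': -67, 'key2': 93, 'z3': -14, 'a4': -33, 'extra': -28}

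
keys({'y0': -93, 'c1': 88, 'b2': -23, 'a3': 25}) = ['y0', 'c1', 'b2', 'a3']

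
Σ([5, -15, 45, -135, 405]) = 5 + -15 + 45 + -135 + 405
= 305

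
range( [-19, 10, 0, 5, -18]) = 29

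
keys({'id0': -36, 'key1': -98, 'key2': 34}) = ['id0', 'key1', 'key2']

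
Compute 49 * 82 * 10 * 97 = 3897460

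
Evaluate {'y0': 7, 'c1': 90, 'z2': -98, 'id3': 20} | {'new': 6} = {'y0': 7, 'c1': 90, 'z2': -98, 'id3': 20, 'new': 6}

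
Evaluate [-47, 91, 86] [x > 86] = [91]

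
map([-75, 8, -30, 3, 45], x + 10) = -75+10=-65, 8+10=18, -30+10=-20, 3+10=13, 45+10=55
= [-65, 18, -20, 13, 55]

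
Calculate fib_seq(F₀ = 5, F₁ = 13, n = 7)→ [5, 13, 18, 31, 49, 80, 129]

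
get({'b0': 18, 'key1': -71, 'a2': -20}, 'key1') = -71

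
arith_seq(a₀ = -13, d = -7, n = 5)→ a_0 = -13 + 0*-7 = -13
a_1 = -13 + 1*-7 = -20
a_2 = -13 + 2*-7 = -27
...
= [-13, -20, -27, -34, -41]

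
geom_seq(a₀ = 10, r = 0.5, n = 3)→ a_0 = 10*0.5^0 = 10.0
a_1 = 10*0.5^1 = 5.0
a_2 = 10*0.5^2 = 2.5
= [10.0, 5.0, 2.5]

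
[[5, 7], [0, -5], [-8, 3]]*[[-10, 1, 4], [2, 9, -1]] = [[-36, 68, 13], [-10, -45, 5], [86, 19, -35]]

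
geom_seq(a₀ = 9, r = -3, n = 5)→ [9, -27, 81, -243, 729]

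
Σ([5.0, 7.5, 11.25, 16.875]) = 5.0 + 7.5 + 11.25 + 16.875
= 40.625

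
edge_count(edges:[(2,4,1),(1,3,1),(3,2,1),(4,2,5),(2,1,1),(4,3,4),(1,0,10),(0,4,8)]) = 8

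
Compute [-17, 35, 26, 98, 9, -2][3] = 98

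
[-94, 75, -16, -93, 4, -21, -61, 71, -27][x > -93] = keep x where x > -93: -94✗, 75✓, -16✓, -93✗, 4✓, -21✓, -61✓, 71✓, -27✓
= [75, -16, 4, -21, -61, 71, -27]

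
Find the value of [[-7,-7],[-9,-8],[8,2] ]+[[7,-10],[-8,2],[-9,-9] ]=[[0, -17], [-17, -6], [-1, -7]]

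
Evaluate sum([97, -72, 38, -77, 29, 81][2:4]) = slice → [38, -77]
38 + (-77)
= -39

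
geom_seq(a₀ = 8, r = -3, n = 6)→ [8, -24, 72, -216, 648, -1944]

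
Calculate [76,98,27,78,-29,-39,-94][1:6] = [98, 27, 78, -29, -39]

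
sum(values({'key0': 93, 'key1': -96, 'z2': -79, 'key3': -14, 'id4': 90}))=-6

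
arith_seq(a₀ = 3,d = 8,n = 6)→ a_0 = 3 + 0*8 = 3
a_1 = 3 + 1*8 = 11
a_2 = 3 + 2*8 = 19
...
= [3, 11, 19, 27, 35, 43]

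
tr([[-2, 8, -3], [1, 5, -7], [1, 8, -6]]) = diagonal: (-2) + 5 + (-6)
= -3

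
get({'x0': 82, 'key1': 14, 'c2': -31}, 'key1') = 14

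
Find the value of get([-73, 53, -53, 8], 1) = 53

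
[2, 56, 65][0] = 2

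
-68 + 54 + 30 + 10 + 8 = 34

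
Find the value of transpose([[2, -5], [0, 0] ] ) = [[2, 0], [-5, 0]]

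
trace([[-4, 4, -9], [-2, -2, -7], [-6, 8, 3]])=-3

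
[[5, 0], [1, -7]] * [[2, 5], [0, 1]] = [[10, 25], [2, -2]]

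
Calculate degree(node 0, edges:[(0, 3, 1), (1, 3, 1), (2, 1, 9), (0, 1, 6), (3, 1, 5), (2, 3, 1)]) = 2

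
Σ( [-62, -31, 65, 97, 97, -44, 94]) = 216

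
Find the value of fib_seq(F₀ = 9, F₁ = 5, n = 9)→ F_2 = F_1 + F_0 = 14
F_3 = F_2 + F_1 = 19
F_4 = F_3 + F_2 = 33
...
= [9, 5, 14, 19, 33, 52, 85, 137, 222]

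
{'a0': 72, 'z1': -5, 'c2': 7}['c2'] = 7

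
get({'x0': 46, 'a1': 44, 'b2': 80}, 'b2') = 80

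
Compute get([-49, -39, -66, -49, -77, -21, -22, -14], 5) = -21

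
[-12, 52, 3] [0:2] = [-12, 52]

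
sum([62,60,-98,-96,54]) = -18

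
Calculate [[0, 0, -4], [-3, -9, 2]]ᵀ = [[0, -3], [0, -9], [-4, 2]]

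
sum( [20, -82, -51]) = -113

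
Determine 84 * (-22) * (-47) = 86856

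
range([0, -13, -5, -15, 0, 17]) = 32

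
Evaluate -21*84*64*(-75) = 8467200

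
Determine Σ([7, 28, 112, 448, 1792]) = 2387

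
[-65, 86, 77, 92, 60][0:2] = [-65, 86]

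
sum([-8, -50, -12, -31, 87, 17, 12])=(-8) + (-50) + (-12) + (-31) + 87 + 17 + 12
= 15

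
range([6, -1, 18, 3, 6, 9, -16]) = 34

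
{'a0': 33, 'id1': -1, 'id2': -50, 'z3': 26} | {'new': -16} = {'a0': 33, 'id1': -1, 'id2': -50, 'z3': 26, 'new': -16}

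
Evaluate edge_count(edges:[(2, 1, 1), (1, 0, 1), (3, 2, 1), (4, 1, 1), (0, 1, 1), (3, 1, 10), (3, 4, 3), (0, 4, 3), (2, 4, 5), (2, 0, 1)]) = 10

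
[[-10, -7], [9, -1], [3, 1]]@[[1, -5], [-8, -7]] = [[46, 99], [17, -38], [-5, -22]]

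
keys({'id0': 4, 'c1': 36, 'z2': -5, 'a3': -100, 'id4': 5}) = ['id0', 'c1', 'z2', 'a3', 'id4']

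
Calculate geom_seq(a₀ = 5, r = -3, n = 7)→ a_0 = 5*(-3)^0 = 5
a_1 = 5*(-3)^1 = -15
a_2 = 5*(-3)^2 = 45
...
= [5, -15, 45, -135, 405, -1215, 3645]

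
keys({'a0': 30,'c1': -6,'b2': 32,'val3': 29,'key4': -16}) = ['a0', 'c1', 'b2', 'val3', 'key4']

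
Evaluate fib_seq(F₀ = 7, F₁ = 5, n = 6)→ [7, 5, 12, 17, 29, 46]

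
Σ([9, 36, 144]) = 189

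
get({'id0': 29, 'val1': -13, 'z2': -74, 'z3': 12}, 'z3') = 12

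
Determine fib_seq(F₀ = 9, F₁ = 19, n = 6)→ [9, 19, 28, 47, 75, 122]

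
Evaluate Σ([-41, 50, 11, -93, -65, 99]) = -39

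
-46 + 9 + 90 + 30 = 83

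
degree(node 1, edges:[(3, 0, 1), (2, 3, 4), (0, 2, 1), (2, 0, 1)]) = incident: none
= 0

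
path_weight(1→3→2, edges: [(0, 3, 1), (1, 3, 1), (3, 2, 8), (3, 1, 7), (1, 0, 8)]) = 9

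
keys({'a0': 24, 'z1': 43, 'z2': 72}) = ['a0', 'z1', 'z2']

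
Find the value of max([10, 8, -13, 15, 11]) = 15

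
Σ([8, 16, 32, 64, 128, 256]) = 504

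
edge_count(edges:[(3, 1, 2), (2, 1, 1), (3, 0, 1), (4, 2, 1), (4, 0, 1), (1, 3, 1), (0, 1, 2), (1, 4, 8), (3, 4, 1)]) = 9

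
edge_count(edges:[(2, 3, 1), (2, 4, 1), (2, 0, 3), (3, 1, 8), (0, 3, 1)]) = 5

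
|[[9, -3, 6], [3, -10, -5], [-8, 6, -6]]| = (1)*(9)*det([[-10, -5], [6, -6]]) + (-1)*(-3)*det([[3, -5], [-8, -6]]) + (1)*(6)*det([[3, -10], [-8, 6]])
= 810 + -174 + -372
= 264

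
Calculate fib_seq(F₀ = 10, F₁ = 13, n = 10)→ F_2 = F_1 + F_0 = 23
F_3 = F_2 + F_1 = 36
F_4 = F_3 + F_2 = 59
...
= [10, 13, 23, 36, 59, 95, 154, 249, 403, 652]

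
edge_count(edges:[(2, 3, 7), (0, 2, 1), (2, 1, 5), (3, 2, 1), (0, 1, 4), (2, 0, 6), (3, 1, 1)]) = 7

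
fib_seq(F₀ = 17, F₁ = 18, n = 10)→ F_2 = F_1 + F_0 = 35
F_3 = F_2 + F_1 = 53
F_4 = F_3 + F_2 = 88
...
= [17, 18, 35, 53, 88, 141, 229, 370, 599, 969]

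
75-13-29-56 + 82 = 59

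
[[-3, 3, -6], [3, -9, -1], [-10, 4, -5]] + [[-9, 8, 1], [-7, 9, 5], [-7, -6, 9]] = [[-12, 11, -5], [-4, 0, 4], [-17, -2, 4]]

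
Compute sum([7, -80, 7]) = -66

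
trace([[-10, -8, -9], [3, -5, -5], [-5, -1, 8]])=diagonal: (-10) + (-5) + 8
= -7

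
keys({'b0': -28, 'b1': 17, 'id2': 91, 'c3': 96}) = ['b0', 'b1', 'id2', 'c3']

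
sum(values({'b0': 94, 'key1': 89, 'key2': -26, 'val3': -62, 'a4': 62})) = 157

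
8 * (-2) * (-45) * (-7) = -5040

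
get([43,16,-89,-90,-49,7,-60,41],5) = 7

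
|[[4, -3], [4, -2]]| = (4)*(-2) - (-3)*(4)
= 4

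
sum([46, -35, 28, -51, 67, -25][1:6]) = -16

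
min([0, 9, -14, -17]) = -17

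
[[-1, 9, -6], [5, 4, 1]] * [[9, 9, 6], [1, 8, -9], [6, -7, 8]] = C[0][0] = (-1)*(9) + (9)*(1) + (-6)*(6) = -36
C[0][1] = (-1)*(9) + (9)*(8) + (-6)*(-7) = 105
C[0][2] = (-1)*(6) + (9)*(-9) + (-6)*(8) = -135
C[1][0] = (5)*(9) + (4)*(1) + (1)*(6) = 55
C[1][1] = (5)*(9) + (4)*(8) + (1)*(-7) = 70
C[1][2] = (5)*(6) + (4)*(-9) + (1)*(8) = 2
= [[-36, 105, -135], [55, 70, 2]]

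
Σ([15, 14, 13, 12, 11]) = 65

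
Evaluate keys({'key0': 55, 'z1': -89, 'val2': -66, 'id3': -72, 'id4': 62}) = ['key0', 'z1', 'val2', 'id3', 'id4']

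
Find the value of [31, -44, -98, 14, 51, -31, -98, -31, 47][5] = -31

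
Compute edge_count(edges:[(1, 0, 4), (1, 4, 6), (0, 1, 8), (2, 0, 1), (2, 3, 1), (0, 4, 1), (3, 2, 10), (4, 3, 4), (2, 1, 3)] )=9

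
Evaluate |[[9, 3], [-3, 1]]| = (9)*(1) - (3)*(-3)
= 18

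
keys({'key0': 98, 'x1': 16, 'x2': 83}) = ['key0', 'x1', 'x2']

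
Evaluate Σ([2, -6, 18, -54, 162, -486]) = -364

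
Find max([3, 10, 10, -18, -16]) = 10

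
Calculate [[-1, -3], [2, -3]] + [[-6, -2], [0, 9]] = [[-7, -5], [2, 6]]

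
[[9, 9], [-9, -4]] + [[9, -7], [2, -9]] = [[18, 2], [-7, -13]]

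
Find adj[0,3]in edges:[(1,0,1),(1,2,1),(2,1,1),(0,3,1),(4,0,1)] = 1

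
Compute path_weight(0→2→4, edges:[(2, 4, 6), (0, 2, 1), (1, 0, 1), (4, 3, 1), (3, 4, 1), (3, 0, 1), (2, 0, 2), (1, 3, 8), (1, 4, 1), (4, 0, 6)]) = w(0→2)=1 + w(2→4)=6
= 7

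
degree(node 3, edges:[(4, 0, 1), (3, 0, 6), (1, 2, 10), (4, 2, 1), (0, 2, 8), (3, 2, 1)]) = incident: (3,0), (3,2)
= 2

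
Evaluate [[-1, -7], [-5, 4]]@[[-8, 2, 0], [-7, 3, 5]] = [[57, -23, -35], [12, 2, 20]]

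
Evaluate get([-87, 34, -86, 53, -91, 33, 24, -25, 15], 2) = -86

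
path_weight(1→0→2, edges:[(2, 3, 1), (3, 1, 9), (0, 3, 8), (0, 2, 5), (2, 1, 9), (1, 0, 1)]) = w(1→0)=1 + w(0→2)=5
= 6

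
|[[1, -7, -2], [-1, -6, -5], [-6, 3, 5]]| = (1)*(1)*det([[-6, -5], [3, 5]]) + (-1)*(-7)*det([[-1, -5], [-6, 5]]) + (1)*(-2)*det([[-1, -6], [-6, 3]])
= -15 + -245 + 78
= -182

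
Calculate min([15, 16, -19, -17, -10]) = -19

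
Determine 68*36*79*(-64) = -12377088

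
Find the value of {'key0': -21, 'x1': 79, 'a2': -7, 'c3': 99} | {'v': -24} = {'key0': -21, 'x1': 79, 'a2': -7, 'c3': 99, 'v': -24}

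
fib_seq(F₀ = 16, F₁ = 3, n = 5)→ F_2 = F_1 + F_0 = 19
F_3 = F_2 + F_1 = 22
F_4 = F_3 + F_2 = 41
= [16, 3, 19, 22, 41]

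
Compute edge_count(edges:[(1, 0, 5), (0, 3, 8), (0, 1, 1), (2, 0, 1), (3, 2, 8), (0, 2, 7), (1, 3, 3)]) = 7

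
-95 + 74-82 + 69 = -34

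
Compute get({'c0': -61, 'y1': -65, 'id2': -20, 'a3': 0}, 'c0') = -61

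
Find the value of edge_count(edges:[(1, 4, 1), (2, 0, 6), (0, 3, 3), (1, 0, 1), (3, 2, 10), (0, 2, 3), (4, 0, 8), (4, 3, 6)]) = 8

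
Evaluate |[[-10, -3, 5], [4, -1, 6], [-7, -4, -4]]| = -317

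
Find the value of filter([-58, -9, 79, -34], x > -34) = [-9, 79]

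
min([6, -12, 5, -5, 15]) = -12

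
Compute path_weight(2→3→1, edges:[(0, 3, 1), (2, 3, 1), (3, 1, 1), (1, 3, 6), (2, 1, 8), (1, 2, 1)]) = 2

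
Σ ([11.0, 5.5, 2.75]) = 11.0 + 5.5 + 2.75
= 19.25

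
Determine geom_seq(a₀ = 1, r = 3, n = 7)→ a_0 = 1*3^0 = 1
a_1 = 1*3^1 = 3
a_2 = 1*3^2 = 9
...
= [1, 3, 9, 27, 81, 243, 729]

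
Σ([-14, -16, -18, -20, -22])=(-14) + (-16) + (-18) + (-20) + (-22)
= -90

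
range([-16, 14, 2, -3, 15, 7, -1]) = 31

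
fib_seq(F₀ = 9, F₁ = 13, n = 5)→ F_2 = F_1 + F_0 = 22
F_3 = F_2 + F_1 = 35
F_4 = F_3 + F_2 = 57
= [9, 13, 22, 35, 57]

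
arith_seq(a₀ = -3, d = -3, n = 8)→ a_0 = -3 + 0*-3 = -3
a_1 = -3 + 1*-3 = -6
a_2 = -3 + 2*-3 = -9
...
= [-3, -6, -9, -12, -15, -18, -21, -24]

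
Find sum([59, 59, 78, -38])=158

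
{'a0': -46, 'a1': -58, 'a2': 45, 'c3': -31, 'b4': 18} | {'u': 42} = {'a0': -46, 'a1': -58, 'a2': 45, 'c3': -31, 'b4': 18, 'u': 42}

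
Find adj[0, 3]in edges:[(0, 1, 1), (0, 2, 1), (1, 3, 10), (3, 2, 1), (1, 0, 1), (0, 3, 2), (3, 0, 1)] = 2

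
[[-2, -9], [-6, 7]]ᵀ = [[-2, -6], [-9, 7]]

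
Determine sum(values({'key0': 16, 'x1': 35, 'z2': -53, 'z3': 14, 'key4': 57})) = 69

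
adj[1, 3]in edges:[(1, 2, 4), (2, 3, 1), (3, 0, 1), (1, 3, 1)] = 1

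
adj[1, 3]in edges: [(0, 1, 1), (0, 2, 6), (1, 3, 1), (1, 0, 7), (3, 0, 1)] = 1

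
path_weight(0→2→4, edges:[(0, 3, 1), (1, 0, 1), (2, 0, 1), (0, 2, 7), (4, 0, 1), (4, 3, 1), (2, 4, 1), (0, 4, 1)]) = w(0→2)=7 + w(2→4)=1
= 8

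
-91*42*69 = -263718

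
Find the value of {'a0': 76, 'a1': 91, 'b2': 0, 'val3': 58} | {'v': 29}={'a0': 76, 'a1': 91, 'b2': 0, 'val3': 58, 'v': 29}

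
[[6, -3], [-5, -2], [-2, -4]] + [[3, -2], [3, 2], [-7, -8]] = [[9, -5], [-2, 0], [-9, -12]]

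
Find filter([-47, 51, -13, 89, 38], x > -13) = keep x where x > -13: -47✗, 51✓, -13✗, 89✓, 38✓
= [51, 89, 38]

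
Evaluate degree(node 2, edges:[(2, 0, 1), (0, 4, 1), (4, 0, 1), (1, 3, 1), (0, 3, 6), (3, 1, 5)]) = 1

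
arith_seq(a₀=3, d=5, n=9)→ [3, 8, 13, 18, 23, 28, 33, 38, 43]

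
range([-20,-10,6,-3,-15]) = 26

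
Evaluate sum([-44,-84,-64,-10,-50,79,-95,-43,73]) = -238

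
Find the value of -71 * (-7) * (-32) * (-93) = 1479072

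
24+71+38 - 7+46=172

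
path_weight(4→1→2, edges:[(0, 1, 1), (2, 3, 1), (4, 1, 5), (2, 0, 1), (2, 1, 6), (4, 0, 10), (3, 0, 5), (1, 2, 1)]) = w(4→1)=5 + w(1→2)=1
= 6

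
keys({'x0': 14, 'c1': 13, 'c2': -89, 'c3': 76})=['x0', 'c1', 'c2', 'c3']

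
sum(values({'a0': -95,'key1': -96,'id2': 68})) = -123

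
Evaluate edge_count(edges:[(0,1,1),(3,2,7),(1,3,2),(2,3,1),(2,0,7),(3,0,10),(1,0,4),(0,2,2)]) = 8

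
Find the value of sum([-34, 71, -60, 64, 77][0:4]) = slice → [-34, 71, -60, 64]
(-34) + 71 + (-60) + 64
= 41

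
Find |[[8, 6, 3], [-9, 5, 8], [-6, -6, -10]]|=-592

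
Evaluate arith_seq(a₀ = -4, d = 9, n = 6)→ a_0 = -4 + 0*9 = -4
a_1 = -4 + 1*9 = 5
a_2 = -4 + 2*9 = 14
...
= [-4, 5, 14, 23, 32, 41]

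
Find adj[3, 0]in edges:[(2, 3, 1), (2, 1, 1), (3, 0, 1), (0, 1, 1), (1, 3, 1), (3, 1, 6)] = 1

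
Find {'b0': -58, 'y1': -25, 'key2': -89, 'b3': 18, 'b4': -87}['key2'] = -89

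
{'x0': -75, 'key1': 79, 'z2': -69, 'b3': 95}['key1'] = 79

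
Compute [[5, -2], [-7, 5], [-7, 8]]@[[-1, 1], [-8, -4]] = C[0][0] = (5)*(-1) + (-2)*(-8) = 11
C[0][1] = (5)*(1) + (-2)*(-4) = 13
C[1][0] = (-7)*(-1) + (5)*(-8) = -33
C[1][1] = (-7)*(1) + (5)*(-4) = -27
C[2][0] = (-7)*(-1) + (8)*(-8) = -57
C[2][1] = (-7)*(1) + (8)*(-4) = -39
= [[11, 13], [-33, -27], [-57, -39]]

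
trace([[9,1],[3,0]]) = 9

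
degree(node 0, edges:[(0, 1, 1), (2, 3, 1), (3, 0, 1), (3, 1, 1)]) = incident: (0,1), (3,0)
= 2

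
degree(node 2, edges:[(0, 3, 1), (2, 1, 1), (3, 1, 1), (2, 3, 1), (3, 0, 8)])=2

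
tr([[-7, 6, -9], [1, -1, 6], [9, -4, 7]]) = diagonal: (-7) + (-1) + 7
= -1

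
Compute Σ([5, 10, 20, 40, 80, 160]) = 5 + 10 + 20 + 40 + 80 + 160
= 315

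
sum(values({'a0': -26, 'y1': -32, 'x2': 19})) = (-26) + (-32) + 19
= -39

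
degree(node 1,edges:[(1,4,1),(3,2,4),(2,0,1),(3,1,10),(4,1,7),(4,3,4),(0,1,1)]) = incident: (1,4), (3,1), (4,1), (0,1)
= 4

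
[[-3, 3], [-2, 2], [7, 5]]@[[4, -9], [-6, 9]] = C[0][0] = (-3)*(4) + (3)*(-6) = -30
C[0][1] = (-3)*(-9) + (3)*(9) = 54
C[1][0] = (-2)*(4) + (2)*(-6) = -20
C[1][1] = (-2)*(-9) + (2)*(9) = 36
C[2][0] = (7)*(4) + (5)*(-6) = -2
C[2][1] = (7)*(-9) + (5)*(9) = -18
= [[-30, 54], [-20, 36], [-2, -18]]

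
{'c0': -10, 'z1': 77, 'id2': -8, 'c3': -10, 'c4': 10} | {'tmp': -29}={'c0': -10, 'z1': 77, 'id2': -8, 'c3': -10, 'c4': 10, 'tmp': -29}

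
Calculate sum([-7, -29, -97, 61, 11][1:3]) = -126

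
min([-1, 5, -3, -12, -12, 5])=-12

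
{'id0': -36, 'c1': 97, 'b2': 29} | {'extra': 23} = {'id0': -36, 'c1': 97, 'b2': 29, 'extra': 23}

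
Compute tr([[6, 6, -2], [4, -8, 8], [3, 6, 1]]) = -1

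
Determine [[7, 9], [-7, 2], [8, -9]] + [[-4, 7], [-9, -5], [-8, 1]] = [[3, 16], [-16, -3], [0, -8]]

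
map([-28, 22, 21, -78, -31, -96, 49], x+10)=-28+10=-18, 22+10=32, 21+10=31, -78+10=-68, -31+10=-21, -96+10=-86, 49+10=59
= [-18, 32, 31, -68, -21, -86, 59]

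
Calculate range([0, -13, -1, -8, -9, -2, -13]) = 13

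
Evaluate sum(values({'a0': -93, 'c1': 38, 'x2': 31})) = -24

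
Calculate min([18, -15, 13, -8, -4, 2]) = -15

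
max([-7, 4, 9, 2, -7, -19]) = 9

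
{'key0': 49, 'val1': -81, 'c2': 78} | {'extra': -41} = {'key0': 49, 'val1': -81, 'c2': 78, 'extra': -41}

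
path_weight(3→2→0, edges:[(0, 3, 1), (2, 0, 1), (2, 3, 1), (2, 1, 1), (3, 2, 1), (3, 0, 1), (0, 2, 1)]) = w(3→2)=1 + w(2→0)=1
= 2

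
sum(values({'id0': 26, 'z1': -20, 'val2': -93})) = -87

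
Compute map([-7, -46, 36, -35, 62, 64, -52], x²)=(-7)²=49, (-46)²=2116, (36)²=1296, (-35)²=1225, (62)²=3844, (64)²=4096, (-52)²=2704
= [49, 2116, 1296, 1225, 3844, 4096, 2704]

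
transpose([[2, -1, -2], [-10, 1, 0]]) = [[2, -10], [-1, 1], [-2, 0]]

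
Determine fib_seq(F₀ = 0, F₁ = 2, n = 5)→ F_2 = F_1 + F_0 = 2
F_3 = F_2 + F_1 = 4
F_4 = F_3 + F_2 = 6
= [0, 2, 2, 4, 6]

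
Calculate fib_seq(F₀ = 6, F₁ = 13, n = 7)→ F_2 = F_1 + F_0 = 19
F_3 = F_2 + F_1 = 32
F_4 = F_3 + F_2 = 51
...
= [6, 13, 19, 32, 51, 83, 134]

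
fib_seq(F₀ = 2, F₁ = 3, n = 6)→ F_2 = F_1 + F_0 = 5
F_3 = F_2 + F_1 = 8
F_4 = F_3 + F_2 = 13
...
= [2, 3, 5, 8, 13, 21]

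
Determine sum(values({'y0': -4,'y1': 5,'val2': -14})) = -13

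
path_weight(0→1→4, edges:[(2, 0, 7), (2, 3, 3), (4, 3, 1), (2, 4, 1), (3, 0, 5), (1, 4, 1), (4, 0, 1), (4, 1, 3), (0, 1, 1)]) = 2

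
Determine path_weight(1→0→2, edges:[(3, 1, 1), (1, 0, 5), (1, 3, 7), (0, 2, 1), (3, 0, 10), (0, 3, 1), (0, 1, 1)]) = 6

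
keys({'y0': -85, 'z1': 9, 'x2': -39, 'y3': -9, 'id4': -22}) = ['y0', 'z1', 'x2', 'y3', 'id4']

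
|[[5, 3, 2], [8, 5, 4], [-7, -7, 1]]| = (1)*(5)*det([[5, 4], [-7, 1]]) + (-1)*(3)*det([[8, 4], [-7, 1]]) + (1)*(2)*det([[8, 5], [-7, -7]])
= 165 + -108 + -42
= 15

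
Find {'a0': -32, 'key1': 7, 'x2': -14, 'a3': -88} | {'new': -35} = {'a0': -32, 'key1': 7, 'x2': -14, 'a3': -88, 'new': -35}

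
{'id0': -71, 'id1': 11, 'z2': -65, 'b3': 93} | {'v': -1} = {'id0': -71, 'id1': 11, 'z2': -65, 'b3': 93, 'v': -1}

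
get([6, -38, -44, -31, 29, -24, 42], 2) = -44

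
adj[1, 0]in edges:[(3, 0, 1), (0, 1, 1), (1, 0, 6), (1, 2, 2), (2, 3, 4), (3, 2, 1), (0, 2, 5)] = 6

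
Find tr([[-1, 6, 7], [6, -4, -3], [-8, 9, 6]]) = 1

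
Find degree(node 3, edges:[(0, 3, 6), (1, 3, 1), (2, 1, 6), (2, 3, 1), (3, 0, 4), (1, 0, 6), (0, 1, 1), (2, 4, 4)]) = 4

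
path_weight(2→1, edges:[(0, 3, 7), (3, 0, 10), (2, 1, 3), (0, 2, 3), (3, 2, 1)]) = 3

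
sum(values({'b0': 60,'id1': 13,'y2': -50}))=23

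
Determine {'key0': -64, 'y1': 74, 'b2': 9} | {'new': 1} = {'key0': -64, 'y1': 74, 'b2': 9, 'new': 1}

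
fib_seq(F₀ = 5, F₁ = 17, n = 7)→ F_2 = F_1 + F_0 = 22
F_3 = F_2 + F_1 = 39
F_4 = F_3 + F_2 = 61
...
= [5, 17, 22, 39, 61, 100, 161]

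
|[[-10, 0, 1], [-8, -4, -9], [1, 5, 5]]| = -286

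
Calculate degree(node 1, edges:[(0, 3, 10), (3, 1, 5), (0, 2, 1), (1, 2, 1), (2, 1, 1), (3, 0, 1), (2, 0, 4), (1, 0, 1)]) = 4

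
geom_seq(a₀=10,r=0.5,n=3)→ a_0 = 10*0.5^0 = 10.0
a_1 = 10*0.5^1 = 5.0
a_2 = 10*0.5^2 = 2.5
= [10.0, 5.0, 2.5]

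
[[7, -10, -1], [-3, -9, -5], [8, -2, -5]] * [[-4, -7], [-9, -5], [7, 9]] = [[55, -8], [58, 21], [-49, -91]]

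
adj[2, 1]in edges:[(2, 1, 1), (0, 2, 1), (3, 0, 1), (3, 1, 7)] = 1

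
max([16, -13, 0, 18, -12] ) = 18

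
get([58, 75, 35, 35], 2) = 35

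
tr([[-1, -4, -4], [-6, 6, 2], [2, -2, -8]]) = diagonal: (-1) + 6 + (-8)
= -3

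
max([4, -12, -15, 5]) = 5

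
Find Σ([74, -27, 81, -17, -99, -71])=74 + (-27) + 81 + (-17) + (-99) + (-71)
= -59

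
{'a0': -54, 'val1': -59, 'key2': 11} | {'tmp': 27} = {'a0': -54, 'val1': -59, 'key2': 11, 'tmp': 27}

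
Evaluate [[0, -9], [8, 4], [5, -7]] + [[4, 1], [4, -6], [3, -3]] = [[4, -8], [12, -2], [8, -10]]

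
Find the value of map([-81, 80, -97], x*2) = -81*2=-162, 80*2=160, -97*2=-194
= [-162, 160, -194]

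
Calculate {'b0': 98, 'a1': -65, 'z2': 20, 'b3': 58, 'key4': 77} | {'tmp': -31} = {'b0': 98, 'a1': -65, 'z2': 20, 'b3': 58, 'key4': 77, 'tmp': -31}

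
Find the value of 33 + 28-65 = -4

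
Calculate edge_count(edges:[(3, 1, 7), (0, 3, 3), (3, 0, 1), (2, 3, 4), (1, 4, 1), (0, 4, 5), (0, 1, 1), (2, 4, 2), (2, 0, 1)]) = 9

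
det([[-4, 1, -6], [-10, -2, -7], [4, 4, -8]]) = (1)*(-4)*det([[-2, -7], [4, -8]]) + (-1)*(1)*det([[-10, -7], [4, -8]]) + (1)*(-6)*det([[-10, -2], [4, 4]])
= -176 + -108 + 192
= -92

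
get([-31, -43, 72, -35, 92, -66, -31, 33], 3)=-35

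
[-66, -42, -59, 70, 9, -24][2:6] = [-59, 70, 9, -24]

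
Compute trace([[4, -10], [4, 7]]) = diagonal: 4 + 7
= 11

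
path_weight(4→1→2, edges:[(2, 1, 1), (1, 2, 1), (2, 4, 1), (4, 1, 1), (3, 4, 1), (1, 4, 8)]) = w(4→1)=1 + w(1→2)=1
= 2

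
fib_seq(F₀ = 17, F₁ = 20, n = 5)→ F_2 = F_1 + F_0 = 37
F_3 = F_2 + F_1 = 57
F_4 = F_3 + F_2 = 94
= [17, 20, 37, 57, 94]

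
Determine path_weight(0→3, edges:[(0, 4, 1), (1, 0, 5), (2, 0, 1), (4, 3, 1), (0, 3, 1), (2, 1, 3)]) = 1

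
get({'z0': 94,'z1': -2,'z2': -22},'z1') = -2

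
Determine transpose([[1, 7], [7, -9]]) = [[1, 7], [7, -9]]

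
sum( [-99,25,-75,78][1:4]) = 28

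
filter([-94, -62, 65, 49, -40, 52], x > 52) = keep x where x > 52: -94✗, -62✗, 65✓, 49✗, -40✗, 52✗
= [65]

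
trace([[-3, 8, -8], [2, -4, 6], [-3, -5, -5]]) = diagonal: (-3) + (-4) + (-5)
= -12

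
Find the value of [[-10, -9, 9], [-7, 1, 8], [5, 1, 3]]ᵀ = [[-10, -7, 5], [-9, 1, 1], [9, 8, 3]]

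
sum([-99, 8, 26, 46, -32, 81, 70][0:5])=slice → [-99, 8, 26, 46, -32]
(-99) + 8 + 26 + 46 + (-32)
= -51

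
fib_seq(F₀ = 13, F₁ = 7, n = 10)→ F_2 = F_1 + F_0 = 20
F_3 = F_2 + F_1 = 27
F_4 = F_3 + F_2 = 47
...
= [13, 7, 20, 27, 47, 74, 121, 195, 316, 511]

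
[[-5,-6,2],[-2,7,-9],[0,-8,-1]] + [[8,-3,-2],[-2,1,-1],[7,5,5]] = [[3, -9, 0], [-4, 8, -10], [7, -3, 4]]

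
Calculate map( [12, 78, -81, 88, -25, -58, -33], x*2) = 12*2=24, 78*2=156, -81*2=-162, 88*2=176, -25*2=-50, -58*2=-116, -33*2=-66
= [24, 156, -162, 176, -50, -116, -66]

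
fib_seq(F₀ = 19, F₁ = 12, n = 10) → [19, 12, 31, 43, 74, 117, 191, 308, 499, 807]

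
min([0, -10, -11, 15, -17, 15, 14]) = -17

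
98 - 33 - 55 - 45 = -35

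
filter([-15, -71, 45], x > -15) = [45]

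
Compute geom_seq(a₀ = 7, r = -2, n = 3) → [7, -14, 28]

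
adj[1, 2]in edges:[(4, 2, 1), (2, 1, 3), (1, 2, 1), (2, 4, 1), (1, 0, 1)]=1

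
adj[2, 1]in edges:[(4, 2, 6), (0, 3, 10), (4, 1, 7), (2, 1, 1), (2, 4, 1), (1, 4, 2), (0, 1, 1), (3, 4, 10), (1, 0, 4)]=1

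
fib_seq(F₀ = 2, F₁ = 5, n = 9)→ [2, 5, 7, 12, 19, 31, 50, 81, 131]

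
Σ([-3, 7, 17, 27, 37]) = (-3) + 7 + 17 + 27 + 37
= 85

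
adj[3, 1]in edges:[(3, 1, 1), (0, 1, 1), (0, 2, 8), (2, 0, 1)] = 1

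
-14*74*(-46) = 47656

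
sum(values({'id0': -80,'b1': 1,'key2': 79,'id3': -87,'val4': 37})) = -50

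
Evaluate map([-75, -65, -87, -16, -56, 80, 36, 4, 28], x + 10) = -75+10=-65, -65+10=-55, -87+10=-77, -16+10=-6, -56+10=-46, 80+10=90, 36+10=46, 4+10=14, 28+10=38
= [-65, -55, -77, -6, -46, 90, 46, 14, 38]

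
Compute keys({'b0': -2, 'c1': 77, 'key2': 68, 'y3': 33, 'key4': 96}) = ['b0', 'c1', 'key2', 'y3', 'key4']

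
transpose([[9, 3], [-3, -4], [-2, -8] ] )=[[9, -3, -2], [3, -4, -8]]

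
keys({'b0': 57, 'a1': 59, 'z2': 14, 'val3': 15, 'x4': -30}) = ['b0', 'a1', 'z2', 'val3', 'x4']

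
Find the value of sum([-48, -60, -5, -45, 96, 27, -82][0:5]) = slice → [-48, -60, -5, -45, 96]
(-48) + (-60) + (-5) + (-45) + 96
= -62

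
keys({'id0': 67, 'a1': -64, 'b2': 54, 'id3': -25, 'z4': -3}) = ['id0', 'a1', 'b2', 'id3', 'z4']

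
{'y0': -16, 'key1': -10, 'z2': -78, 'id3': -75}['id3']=-75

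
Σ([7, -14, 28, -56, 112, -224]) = -147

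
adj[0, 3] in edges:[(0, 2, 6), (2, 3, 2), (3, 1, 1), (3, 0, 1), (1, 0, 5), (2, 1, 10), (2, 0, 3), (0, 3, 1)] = 1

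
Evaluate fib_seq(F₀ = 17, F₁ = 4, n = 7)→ [17, 4, 21, 25, 46, 71, 117]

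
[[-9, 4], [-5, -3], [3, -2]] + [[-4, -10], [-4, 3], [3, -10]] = [[-13, -6], [-9, 0], [6, -12]]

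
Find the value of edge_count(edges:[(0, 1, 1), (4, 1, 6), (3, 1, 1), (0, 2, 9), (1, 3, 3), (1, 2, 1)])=6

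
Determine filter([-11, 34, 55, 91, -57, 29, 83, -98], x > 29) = keep x where x > 29: -11✗, 34✓, 55✓, 91✓, -57✗, 29✗, 83✓, -98✗
= [34, 55, 91, 83]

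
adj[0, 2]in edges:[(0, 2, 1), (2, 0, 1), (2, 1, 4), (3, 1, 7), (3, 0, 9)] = 1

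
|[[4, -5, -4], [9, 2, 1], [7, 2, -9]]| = (1)*(4)*det([[2, 1], [2, -9]]) + (-1)*(-5)*det([[9, 1], [7, -9]]) + (1)*(-4)*det([[9, 2], [7, 2]])
= -80 + -440 + -16
= -536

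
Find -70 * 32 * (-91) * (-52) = -10599680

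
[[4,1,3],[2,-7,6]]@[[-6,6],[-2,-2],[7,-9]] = [[-5, -5], [44, -28]]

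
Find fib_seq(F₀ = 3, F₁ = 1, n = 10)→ [3, 1, 4, 5, 9, 14, 23, 37, 60, 97]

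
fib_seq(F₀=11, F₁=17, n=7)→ [11, 17, 28, 45, 73, 118, 191]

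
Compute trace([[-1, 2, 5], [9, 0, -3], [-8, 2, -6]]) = -7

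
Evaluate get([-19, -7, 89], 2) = 89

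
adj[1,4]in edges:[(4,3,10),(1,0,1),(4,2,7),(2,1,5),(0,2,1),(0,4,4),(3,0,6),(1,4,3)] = 3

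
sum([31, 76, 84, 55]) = 31 + 76 + 84 + 55
= 246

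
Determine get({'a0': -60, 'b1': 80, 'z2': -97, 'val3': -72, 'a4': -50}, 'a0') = -60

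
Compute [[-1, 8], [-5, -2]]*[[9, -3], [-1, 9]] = C[0][0] = (-1)*(9) + (8)*(-1) = -17
C[0][1] = (-1)*(-3) + (8)*(9) = 75
C[1][0] = (-5)*(9) + (-2)*(-1) = -43
C[1][1] = (-5)*(-3) + (-2)*(9) = -3
= [[-17, 75], [-43, -3]]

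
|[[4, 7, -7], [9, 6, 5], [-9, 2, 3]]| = (1)*(4)*det([[6, 5], [2, 3]]) + (-1)*(7)*det([[9, 5], [-9, 3]]) + (1)*(-7)*det([[9, 6], [-9, 2]])
= 32 + -504 + -504
= -976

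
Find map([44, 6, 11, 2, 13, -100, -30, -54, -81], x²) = (44)²=1936, (6)²=36, (11)²=121, (2)²=4, (13)²=169, (-100)²=10000, (-30)²=900, (-54)²=2916, (-81)²=6561
= [1936, 36, 121, 4, 169, 10000, 900, 2916, 6561]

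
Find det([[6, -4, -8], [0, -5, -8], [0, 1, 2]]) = -12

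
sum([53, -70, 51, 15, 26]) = 75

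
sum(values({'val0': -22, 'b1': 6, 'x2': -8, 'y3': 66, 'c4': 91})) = 133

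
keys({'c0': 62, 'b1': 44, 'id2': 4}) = ['c0', 'b1', 'id2']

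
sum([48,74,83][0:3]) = slice → [48, 74, 83]
48 + 74 + 83
= 205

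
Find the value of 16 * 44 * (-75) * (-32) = 1689600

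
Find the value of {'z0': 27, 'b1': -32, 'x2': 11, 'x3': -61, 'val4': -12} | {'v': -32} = {'z0': 27, 'b1': -32, 'x2': 11, 'x3': -61, 'val4': -12, 'v': -32}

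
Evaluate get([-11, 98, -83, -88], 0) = -11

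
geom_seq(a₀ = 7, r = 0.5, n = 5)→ [7.0, 3.5, 1.75, 0.875, 0.4375]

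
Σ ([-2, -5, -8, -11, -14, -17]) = (-2) + (-5) + (-8) + (-11) + (-14) + (-17)
= -57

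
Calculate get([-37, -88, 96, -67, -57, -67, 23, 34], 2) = 96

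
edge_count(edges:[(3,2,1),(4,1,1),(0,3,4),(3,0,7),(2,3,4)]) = 5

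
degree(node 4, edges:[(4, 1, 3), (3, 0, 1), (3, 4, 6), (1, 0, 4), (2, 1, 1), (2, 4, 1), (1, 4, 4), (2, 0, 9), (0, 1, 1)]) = 4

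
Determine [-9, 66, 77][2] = 77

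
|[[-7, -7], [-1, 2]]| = -21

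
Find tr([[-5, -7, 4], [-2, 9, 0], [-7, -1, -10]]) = diagonal: (-5) + 9 + (-10)
= -6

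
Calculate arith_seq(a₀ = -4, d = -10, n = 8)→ [-4, -14, -24, -34, -44, -54, -64, -74]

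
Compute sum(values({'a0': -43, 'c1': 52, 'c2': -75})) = -66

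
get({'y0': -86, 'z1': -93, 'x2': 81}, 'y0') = -86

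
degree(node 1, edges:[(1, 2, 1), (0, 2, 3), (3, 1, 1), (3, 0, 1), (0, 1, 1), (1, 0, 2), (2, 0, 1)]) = 4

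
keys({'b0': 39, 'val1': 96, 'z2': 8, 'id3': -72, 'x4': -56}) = ['b0', 'val1', 'z2', 'id3', 'x4']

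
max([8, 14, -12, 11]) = 14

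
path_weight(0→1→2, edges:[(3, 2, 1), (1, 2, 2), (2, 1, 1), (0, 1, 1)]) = 3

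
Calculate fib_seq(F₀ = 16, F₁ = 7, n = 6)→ F_2 = F_1 + F_0 = 23
F_3 = F_2 + F_1 = 30
F_4 = F_3 + F_2 = 53
...
= [16, 7, 23, 30, 53, 83]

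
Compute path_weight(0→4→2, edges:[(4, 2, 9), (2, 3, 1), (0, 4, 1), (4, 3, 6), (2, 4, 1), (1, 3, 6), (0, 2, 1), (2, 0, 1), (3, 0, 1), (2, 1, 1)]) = 10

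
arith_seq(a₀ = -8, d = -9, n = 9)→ [-8, -17, -26, -35, -44, -53, -62, -71, -80]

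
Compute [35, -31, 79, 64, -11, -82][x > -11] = [35, 79, 64]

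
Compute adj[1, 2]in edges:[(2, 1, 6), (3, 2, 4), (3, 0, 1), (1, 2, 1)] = 1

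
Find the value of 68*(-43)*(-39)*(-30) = -3421080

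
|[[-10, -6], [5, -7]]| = (-10)*(-7) - (-6)*(5)
= 100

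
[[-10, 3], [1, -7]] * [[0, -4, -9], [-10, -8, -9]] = [[-30, 16, 63], [70, 52, 54]]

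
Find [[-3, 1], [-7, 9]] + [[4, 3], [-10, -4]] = [[1, 4], [-17, 5]]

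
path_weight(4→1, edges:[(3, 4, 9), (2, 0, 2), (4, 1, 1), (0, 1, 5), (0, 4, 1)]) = w(4→1)=1
= 1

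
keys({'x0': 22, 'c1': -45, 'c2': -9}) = ['x0', 'c1', 'c2']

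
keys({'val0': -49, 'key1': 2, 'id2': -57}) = ['val0', 'key1', 'id2']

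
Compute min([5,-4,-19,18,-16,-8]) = -19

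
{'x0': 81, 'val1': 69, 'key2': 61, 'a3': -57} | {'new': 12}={'x0': 81, 'val1': 69, 'key2': 61, 'a3': -57, 'new': 12}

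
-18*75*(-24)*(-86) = -2786400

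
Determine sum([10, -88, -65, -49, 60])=10 + (-88) + (-65) + (-49) + 60
= -132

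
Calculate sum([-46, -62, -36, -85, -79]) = (-46) + (-62) + (-36) + (-85) + (-79)
= -308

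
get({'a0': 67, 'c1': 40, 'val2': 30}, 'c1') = 40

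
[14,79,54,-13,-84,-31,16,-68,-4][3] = -13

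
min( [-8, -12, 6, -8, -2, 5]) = -12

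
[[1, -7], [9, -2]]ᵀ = [[1, 9], [-7, -2]]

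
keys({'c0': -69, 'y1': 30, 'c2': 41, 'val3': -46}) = ['c0', 'y1', 'c2', 'val3']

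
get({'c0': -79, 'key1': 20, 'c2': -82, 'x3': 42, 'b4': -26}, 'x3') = 42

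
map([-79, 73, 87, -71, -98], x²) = [6241, 5329, 7569, 5041, 9604]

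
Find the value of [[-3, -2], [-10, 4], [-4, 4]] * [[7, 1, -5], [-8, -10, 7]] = [[-5, 17, 1], [-102, -50, 78], [-60, -44, 48]]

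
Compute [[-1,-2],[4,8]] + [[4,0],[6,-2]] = [[3, -2], [10, 6]]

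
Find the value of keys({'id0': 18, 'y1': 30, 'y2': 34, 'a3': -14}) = ['id0', 'y1', 'y2', 'a3']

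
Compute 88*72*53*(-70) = -23506560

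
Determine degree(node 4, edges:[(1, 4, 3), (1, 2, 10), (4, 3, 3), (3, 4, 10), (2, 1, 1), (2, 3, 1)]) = 3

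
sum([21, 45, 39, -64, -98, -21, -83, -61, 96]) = -126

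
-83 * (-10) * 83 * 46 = 3168940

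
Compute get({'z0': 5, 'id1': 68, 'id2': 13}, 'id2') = 13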